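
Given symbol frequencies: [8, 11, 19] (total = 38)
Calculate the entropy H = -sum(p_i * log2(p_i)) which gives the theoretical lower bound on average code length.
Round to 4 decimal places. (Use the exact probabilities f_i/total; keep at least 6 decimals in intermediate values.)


Per-symbol terms -p_i * log2(p_i) with p_i = f_i/38:
  p = 8/38 = 0.210526: log2(p) = -2.247928, -p*log2(p) = 0.473248
  p = 11/38 = 0.289474: log2(p) = -1.788496, -p*log2(p) = 0.517722
  p = 19/38 = 0.500000: log2(p) = -1.000000, -p*log2(p) = 0.500000
H = 0.473248 + 0.517722 + 0.500000 = 1.490970

H = 1.491 bits/symbol


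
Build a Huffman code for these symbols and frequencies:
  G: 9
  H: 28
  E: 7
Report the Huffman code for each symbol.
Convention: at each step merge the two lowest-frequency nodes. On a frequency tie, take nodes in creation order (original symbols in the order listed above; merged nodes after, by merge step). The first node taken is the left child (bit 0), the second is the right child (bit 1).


Huffman tree construction:
Step 1: Merge E(7) + G(9) = 16
Step 2: Merge (E+G)(16) + H(28) = 44
Read each symbol's code off the tree from the root (left child = 0, right child = 1).

Codes:
  G: 01 (length 2)
  H: 1 (length 1)
  E: 00 (length 2)
Average code length: 60/44 = 1.3636 bits/symbol


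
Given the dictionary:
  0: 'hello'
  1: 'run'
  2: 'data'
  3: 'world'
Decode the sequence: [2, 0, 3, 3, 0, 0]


Look up each index in the dictionary:
  2 -> 'data'
  0 -> 'hello'
  3 -> 'world'
  3 -> 'world'
  0 -> 'hello'
  0 -> 'hello'

Decoded: "data hello world world hello hello"


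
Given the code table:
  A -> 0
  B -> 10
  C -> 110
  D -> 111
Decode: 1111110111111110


Decoding:
111 -> D
111 -> D
0 -> A
111 -> D
111 -> D
110 -> C


Result: DDADDC


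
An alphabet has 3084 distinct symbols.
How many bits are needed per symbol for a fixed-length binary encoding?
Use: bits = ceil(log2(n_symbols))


log2(3084) = 11.5906
Bracket: 2^11 = 2048 < 3084 <= 2^12 = 4096
So ceil(log2(3084)) = 12

bits = ceil(log2(3084)) = ceil(11.5906) = 12 bits


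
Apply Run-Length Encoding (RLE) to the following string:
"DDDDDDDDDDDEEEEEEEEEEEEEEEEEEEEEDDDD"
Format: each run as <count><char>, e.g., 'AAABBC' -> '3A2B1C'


Scanning runs left to right:
  i=0: run of 'D' x 11 -> '11D'
  i=11: run of 'E' x 21 -> '21E'
  i=32: run of 'D' x 4 -> '4D'

RLE = 11D21E4D


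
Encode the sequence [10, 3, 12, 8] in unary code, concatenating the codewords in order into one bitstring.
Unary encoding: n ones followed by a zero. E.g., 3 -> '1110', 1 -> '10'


Encode each number as n ones followed by a terminating 0:
  10 -> 11111111110 (11 bits)
  3 -> 1110 (4 bits)
  12 -> 1111111111110 (13 bits)
  8 -> 111111110 (9 bits)
Total length = 11 + 4 + 13 + 9 = 37 bits.

Unary([10, 3, 12, 8]) = 1111111111011101111111111110111111110 (37 bits)


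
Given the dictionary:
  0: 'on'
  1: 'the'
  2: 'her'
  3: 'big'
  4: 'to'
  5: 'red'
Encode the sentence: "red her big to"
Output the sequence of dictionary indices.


Look up each word in the dictionary:
  'red' -> 5
  'her' -> 2
  'big' -> 3
  'to' -> 4

Encoded: [5, 2, 3, 4]


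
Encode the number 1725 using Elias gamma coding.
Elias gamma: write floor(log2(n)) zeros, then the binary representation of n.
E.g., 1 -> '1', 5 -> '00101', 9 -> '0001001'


num_bits = floor(log2(1725)) + 1 = 11
leading_zeros = num_bits - 1 = 10
binary(1725) = 11010111101

Elias gamma(1725) = '0000000000' + '11010111101' = 000000000011010111101 (21 bits)


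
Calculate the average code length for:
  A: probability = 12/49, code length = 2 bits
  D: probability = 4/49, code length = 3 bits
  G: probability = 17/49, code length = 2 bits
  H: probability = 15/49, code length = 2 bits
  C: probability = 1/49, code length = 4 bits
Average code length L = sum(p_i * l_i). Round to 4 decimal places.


Weighted contributions p_i * l_i:
  A: (12/49) * 2 = 24/49
  D: (4/49) * 3 = 12/49
  G: (17/49) * 2 = 34/49
  H: (15/49) * 2 = 30/49
  C: (1/49) * 4 = 4/49
Sum = (24 + 12 + 34 + 30 + 4)/49 = 104/49

L = 104/49 = 2.1224 bits/symbol


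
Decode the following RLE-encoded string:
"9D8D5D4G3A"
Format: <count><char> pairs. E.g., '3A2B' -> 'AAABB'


Expanding each <count><char> pair:
  9D -> 'DDDDDDDDD'
  8D -> 'DDDDDDDD'
  5D -> 'DDDDD'
  4G -> 'GGGG'
  3A -> 'AAA'

Decoded = DDDDDDDDDDDDDDDDDDDDDDGGGGAAA


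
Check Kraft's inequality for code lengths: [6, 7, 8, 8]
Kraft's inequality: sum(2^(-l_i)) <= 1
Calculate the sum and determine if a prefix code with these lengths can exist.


Sum = 2^(-6) + 2^(-7) + 2^(-8) + 2^(-8)
    = 0.015625 + 0.0078125 + 0.00390625 + 0.00390625
    = 8/256 = 0.03125
Since 0.03125 <= 1, Kraft's inequality IS satisfied.
A prefix code with these lengths CAN exist.

Kraft sum = 0.03125. Satisfied.


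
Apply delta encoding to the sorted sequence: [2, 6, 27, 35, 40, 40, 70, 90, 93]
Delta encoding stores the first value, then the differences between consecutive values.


First value: 2
Deltas:
  6 - 2 = 4
  27 - 6 = 21
  35 - 27 = 8
  40 - 35 = 5
  40 - 40 = 0
  70 - 40 = 30
  90 - 70 = 20
  93 - 90 = 3


Delta encoded: [2, 4, 21, 8, 5, 0, 30, 20, 3]


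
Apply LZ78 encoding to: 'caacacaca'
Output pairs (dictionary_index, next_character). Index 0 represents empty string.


LZ78 encoding steps:
Dictionary: {0: ''}
Step 1: w='' (idx 0), next='c' -> output (0, 'c'), add 'c' as idx 1
Step 2: w='' (idx 0), next='a' -> output (0, 'a'), add 'a' as idx 2
Step 3: w='a' (idx 2), next='c' -> output (2, 'c'), add 'ac' as idx 3
Step 4: w='ac' (idx 3), next='a' -> output (3, 'a'), add 'aca' as idx 4
Step 5: w='c' (idx 1), next='a' -> output (1, 'a'), add 'ca' as idx 5


Encoded: [(0, 'c'), (0, 'a'), (2, 'c'), (3, 'a'), (1, 'a')]


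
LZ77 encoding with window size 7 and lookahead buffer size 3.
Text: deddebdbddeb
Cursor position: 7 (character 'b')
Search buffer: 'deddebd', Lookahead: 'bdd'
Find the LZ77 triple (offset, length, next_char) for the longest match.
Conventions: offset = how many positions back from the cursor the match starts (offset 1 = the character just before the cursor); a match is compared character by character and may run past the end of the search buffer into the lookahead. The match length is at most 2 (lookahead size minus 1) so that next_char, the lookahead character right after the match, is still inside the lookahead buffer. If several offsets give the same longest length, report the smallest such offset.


Try each offset into the search buffer:
  offset=1 (pos 6, char 'd'): match length 0
  offset=2 (pos 5, char 'b'): match length 2
  offset=3 (pos 4, char 'e'): match length 0
  offset=4 (pos 3, char 'd'): match length 0
  offset=5 (pos 2, char 'd'): match length 0
  offset=6 (pos 1, char 'e'): match length 0
  offset=7 (pos 0, char 'd'): match length 0
Longest match has length 2 at offset 2.
next_char = character at position 7 + 2 = 9 -> 'd'

Best match: offset=2, length=2 (matching 'bd' starting at position 5)
LZ77 triple: (2, 2, 'd')


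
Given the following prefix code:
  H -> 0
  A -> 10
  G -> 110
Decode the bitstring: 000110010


Decoding step by step:
Bits 0 -> H
Bits 0 -> H
Bits 0 -> H
Bits 110 -> G
Bits 0 -> H
Bits 10 -> A


Decoded message: HHHGHA


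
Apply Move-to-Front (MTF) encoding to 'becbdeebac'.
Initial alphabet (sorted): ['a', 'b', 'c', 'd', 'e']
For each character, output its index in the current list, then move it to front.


MTF encoding:
'b': index 1 in ['a', 'b', 'c', 'd', 'e'] -> ['b', 'a', 'c', 'd', 'e']
'e': index 4 in ['b', 'a', 'c', 'd', 'e'] -> ['e', 'b', 'a', 'c', 'd']
'c': index 3 in ['e', 'b', 'a', 'c', 'd'] -> ['c', 'e', 'b', 'a', 'd']
'b': index 2 in ['c', 'e', 'b', 'a', 'd'] -> ['b', 'c', 'e', 'a', 'd']
'd': index 4 in ['b', 'c', 'e', 'a', 'd'] -> ['d', 'b', 'c', 'e', 'a']
'e': index 3 in ['d', 'b', 'c', 'e', 'a'] -> ['e', 'd', 'b', 'c', 'a']
'e': index 0 in ['e', 'd', 'b', 'c', 'a'] -> ['e', 'd', 'b', 'c', 'a']
'b': index 2 in ['e', 'd', 'b', 'c', 'a'] -> ['b', 'e', 'd', 'c', 'a']
'a': index 4 in ['b', 'e', 'd', 'c', 'a'] -> ['a', 'b', 'e', 'd', 'c']
'c': index 4 in ['a', 'b', 'e', 'd', 'c'] -> ['c', 'a', 'b', 'e', 'd']


Output: [1, 4, 3, 2, 4, 3, 0, 2, 4, 4]


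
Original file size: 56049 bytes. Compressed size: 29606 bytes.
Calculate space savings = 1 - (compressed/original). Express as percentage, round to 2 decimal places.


ratio = compressed/original = 29606/56049 = 0.528216
savings = 1 - ratio = 1 - 0.528216 = 0.471784
as a percentage: 0.471784 * 100 = 47.18%

Space savings = 1 - 29606/56049 = 47.18%


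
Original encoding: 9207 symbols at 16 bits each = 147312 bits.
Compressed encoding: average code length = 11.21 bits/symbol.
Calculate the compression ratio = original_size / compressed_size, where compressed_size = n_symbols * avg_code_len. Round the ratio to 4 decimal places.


original_size = n_symbols * orig_bits = 9207 * 16 = 147312 bits
compressed_size = n_symbols * avg_code_len = 9207 * 11.21 = 103210.47 bits
ratio = original_size / compressed_size = 147312 / 103210.47 = 1.4273

Compression ratio = 1.4273


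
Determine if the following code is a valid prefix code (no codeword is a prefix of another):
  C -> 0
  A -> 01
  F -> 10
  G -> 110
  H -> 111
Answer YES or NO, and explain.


Checking each pair (does one codeword prefix another?):
  C='0' vs A='01': prefix -- VIOLATION

NO -- this is NOT a valid prefix code. C (0) is a prefix of A (01).


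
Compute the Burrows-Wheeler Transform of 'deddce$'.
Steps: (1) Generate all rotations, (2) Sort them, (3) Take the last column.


Rotations (sorted):
  0: $deddce -> last char: e
  1: ce$dedd -> last char: d
  2: dce$ded -> last char: d
  3: ddce$de -> last char: e
  4: deddce$ -> last char: $
  5: e$deddc -> last char: c
  6: eddce$d -> last char: d


BWT = edde$cd


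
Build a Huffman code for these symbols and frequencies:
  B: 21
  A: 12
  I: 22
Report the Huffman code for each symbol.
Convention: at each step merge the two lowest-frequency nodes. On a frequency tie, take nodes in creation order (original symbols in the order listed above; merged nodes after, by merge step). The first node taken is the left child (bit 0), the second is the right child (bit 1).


Huffman tree construction:
Step 1: Merge A(12) + B(21) = 33
Step 2: Merge I(22) + (A+B)(33) = 55
Read each symbol's code off the tree from the root (left child = 0, right child = 1).

Codes:
  B: 11 (length 2)
  A: 10 (length 2)
  I: 0 (length 1)
Average code length: 88/55 = 1.6000 bits/symbol


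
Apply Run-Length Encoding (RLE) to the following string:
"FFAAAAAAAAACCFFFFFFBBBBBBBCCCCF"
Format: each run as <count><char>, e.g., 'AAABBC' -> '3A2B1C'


Scanning runs left to right:
  i=0: run of 'F' x 2 -> '2F'
  i=2: run of 'A' x 9 -> '9A'
  i=11: run of 'C' x 2 -> '2C'
  i=13: run of 'F' x 6 -> '6F'
  i=19: run of 'B' x 7 -> '7B'
  i=26: run of 'C' x 4 -> '4C'
  i=30: run of 'F' x 1 -> '1F'

RLE = 2F9A2C6F7B4C1F


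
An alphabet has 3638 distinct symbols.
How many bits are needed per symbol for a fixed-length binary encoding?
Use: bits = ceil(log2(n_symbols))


log2(3638) = 11.8289
Bracket: 2^11 = 2048 < 3638 <= 2^12 = 4096
So ceil(log2(3638)) = 12

bits = ceil(log2(3638)) = ceil(11.8289) = 12 bits


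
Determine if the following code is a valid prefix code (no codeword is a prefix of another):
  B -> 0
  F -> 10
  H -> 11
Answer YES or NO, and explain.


Checking each pair (does one codeword prefix another?):
  B='0' vs F='10': no prefix
  B='0' vs H='11': no prefix
  F='10' vs B='0': no prefix
  F='10' vs H='11': no prefix
  H='11' vs B='0': no prefix
  H='11' vs F='10': no prefix
No violation found over all pairs.

YES -- this is a valid prefix code. No codeword is a prefix of any other codeword.


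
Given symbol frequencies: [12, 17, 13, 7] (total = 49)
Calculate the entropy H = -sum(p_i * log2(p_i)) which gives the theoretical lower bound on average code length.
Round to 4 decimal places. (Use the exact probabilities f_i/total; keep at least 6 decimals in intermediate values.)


Per-symbol terms -p_i * log2(p_i) with p_i = f_i/49:
  p = 12/49 = 0.244898: log2(p) = -2.029747, -p*log2(p) = 0.497081
  p = 17/49 = 0.346939: log2(p) = -1.527247, -p*log2(p) = 0.529861
  p = 13/49 = 0.265306: log2(p) = -1.914270, -p*log2(p) = 0.507868
  p = 7/49 = 0.142857: log2(p) = -2.807355, -p*log2(p) = 0.401051
H = 0.497081 + 0.529861 + 0.507868 + 0.401051 = 1.935861

H = 1.9359 bits/symbol


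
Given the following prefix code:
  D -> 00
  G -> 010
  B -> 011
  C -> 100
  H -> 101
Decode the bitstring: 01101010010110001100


Decoding step by step:
Bits 011 -> B
Bits 010 -> G
Bits 100 -> C
Bits 101 -> H
Bits 100 -> C
Bits 011 -> B
Bits 00 -> D


Decoded message: BGCHCBD


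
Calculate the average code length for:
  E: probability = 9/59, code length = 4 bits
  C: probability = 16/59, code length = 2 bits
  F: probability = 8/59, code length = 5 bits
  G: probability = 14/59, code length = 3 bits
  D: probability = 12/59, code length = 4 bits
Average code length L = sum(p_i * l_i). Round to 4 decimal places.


Weighted contributions p_i * l_i:
  E: (9/59) * 4 = 36/59
  C: (16/59) * 2 = 32/59
  F: (8/59) * 5 = 40/59
  G: (14/59) * 3 = 42/59
  D: (12/59) * 4 = 48/59
Sum = (36 + 32 + 40 + 42 + 48)/59 = 198/59

L = 198/59 = 3.3559 bits/symbol


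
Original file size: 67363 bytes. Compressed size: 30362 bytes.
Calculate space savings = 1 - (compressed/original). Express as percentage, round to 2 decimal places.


ratio = compressed/original = 30362/67363 = 0.450722
savings = 1 - ratio = 1 - 0.450722 = 0.549278
as a percentage: 0.549278 * 100 = 54.93%

Space savings = 1 - 30362/67363 = 54.93%


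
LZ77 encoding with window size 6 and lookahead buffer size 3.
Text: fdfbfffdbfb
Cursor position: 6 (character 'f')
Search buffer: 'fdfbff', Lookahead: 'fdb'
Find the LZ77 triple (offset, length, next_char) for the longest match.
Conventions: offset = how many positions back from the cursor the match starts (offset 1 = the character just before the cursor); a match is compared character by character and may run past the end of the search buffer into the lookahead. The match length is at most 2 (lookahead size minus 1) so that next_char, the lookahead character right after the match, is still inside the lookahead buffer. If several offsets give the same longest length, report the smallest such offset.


Try each offset into the search buffer:
  offset=1 (pos 5, char 'f'): match length 1
  offset=2 (pos 4, char 'f'): match length 1
  offset=3 (pos 3, char 'b'): match length 0
  offset=4 (pos 2, char 'f'): match length 1
  offset=5 (pos 1, char 'd'): match length 0
  offset=6 (pos 0, char 'f'): match length 2
Longest match has length 2 at offset 6.
next_char = character at position 6 + 2 = 8 -> 'b'

Best match: offset=6, length=2 (matching 'fd' starting at position 0)
LZ77 triple: (6, 2, 'b')


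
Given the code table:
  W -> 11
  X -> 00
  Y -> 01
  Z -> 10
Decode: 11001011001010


Decoding:
11 -> W
00 -> X
10 -> Z
11 -> W
00 -> X
10 -> Z
10 -> Z


Result: WXZWXZZ


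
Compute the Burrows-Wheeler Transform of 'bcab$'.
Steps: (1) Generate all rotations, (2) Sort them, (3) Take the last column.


Rotations (sorted):
  0: $bcab -> last char: b
  1: ab$bc -> last char: c
  2: b$bca -> last char: a
  3: bcab$ -> last char: $
  4: cab$b -> last char: b


BWT = bca$b


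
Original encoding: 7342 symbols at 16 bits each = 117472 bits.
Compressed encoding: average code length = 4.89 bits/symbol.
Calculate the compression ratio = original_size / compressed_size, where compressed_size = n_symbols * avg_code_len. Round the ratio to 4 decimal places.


original_size = n_symbols * orig_bits = 7342 * 16 = 117472 bits
compressed_size = n_symbols * avg_code_len = 7342 * 4.89 = 35902.38 bits
ratio = original_size / compressed_size = 117472 / 35902.38 = 3.272

Compression ratio = 3.272


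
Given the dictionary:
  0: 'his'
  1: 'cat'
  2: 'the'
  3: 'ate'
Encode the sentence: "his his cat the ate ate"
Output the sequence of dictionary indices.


Look up each word in the dictionary:
  'his' -> 0
  'his' -> 0
  'cat' -> 1
  'the' -> 2
  'ate' -> 3
  'ate' -> 3

Encoded: [0, 0, 1, 2, 3, 3]


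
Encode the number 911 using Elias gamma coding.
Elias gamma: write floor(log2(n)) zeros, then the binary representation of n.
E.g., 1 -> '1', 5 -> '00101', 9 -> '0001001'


num_bits = floor(log2(911)) + 1 = 10
leading_zeros = num_bits - 1 = 9
binary(911) = 1110001111

Elias gamma(911) = '000000000' + '1110001111' = 0000000001110001111 (19 bits)


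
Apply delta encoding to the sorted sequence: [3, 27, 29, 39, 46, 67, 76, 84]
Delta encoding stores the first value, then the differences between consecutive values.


First value: 3
Deltas:
  27 - 3 = 24
  29 - 27 = 2
  39 - 29 = 10
  46 - 39 = 7
  67 - 46 = 21
  76 - 67 = 9
  84 - 76 = 8


Delta encoded: [3, 24, 2, 10, 7, 21, 9, 8]


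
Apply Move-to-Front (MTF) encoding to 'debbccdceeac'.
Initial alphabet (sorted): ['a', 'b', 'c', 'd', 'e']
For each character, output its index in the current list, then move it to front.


MTF encoding:
'd': index 3 in ['a', 'b', 'c', 'd', 'e'] -> ['d', 'a', 'b', 'c', 'e']
'e': index 4 in ['d', 'a', 'b', 'c', 'e'] -> ['e', 'd', 'a', 'b', 'c']
'b': index 3 in ['e', 'd', 'a', 'b', 'c'] -> ['b', 'e', 'd', 'a', 'c']
'b': index 0 in ['b', 'e', 'd', 'a', 'c'] -> ['b', 'e', 'd', 'a', 'c']
'c': index 4 in ['b', 'e', 'd', 'a', 'c'] -> ['c', 'b', 'e', 'd', 'a']
'c': index 0 in ['c', 'b', 'e', 'd', 'a'] -> ['c', 'b', 'e', 'd', 'a']
'd': index 3 in ['c', 'b', 'e', 'd', 'a'] -> ['d', 'c', 'b', 'e', 'a']
'c': index 1 in ['d', 'c', 'b', 'e', 'a'] -> ['c', 'd', 'b', 'e', 'a']
'e': index 3 in ['c', 'd', 'b', 'e', 'a'] -> ['e', 'c', 'd', 'b', 'a']
'e': index 0 in ['e', 'c', 'd', 'b', 'a'] -> ['e', 'c', 'd', 'b', 'a']
'a': index 4 in ['e', 'c', 'd', 'b', 'a'] -> ['a', 'e', 'c', 'd', 'b']
'c': index 2 in ['a', 'e', 'c', 'd', 'b'] -> ['c', 'a', 'e', 'd', 'b']


Output: [3, 4, 3, 0, 4, 0, 3, 1, 3, 0, 4, 2]


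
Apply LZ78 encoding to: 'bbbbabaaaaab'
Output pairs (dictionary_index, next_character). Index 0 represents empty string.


LZ78 encoding steps:
Dictionary: {0: ''}
Step 1: w='' (idx 0), next='b' -> output (0, 'b'), add 'b' as idx 1
Step 2: w='b' (idx 1), next='b' -> output (1, 'b'), add 'bb' as idx 2
Step 3: w='b' (idx 1), next='a' -> output (1, 'a'), add 'ba' as idx 3
Step 4: w='ba' (idx 3), next='a' -> output (3, 'a'), add 'baa' as idx 4
Step 5: w='' (idx 0), next='a' -> output (0, 'a'), add 'a' as idx 5
Step 6: w='a' (idx 5), next='a' -> output (5, 'a'), add 'aa' as idx 6
Step 7: w='b' (idx 1), end of input -> output (1, '')


Encoded: [(0, 'b'), (1, 'b'), (1, 'a'), (3, 'a'), (0, 'a'), (5, 'a'), (1, '')]


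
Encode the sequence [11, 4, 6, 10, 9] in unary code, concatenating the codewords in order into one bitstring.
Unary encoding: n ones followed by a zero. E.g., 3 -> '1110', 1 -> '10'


Encode each number as n ones followed by a terminating 0:
  11 -> 111111111110 (12 bits)
  4 -> 11110 (5 bits)
  6 -> 1111110 (7 bits)
  10 -> 11111111110 (11 bits)
  9 -> 1111111110 (10 bits)
Total length = 12 + 5 + 7 + 11 + 10 = 45 bits.

Unary([11, 4, 6, 10, 9]) = 111111111110111101111110111111111101111111110 (45 bits)


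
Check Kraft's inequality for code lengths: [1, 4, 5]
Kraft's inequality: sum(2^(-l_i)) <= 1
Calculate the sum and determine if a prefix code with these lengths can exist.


Sum = 2^(-1) + 2^(-4) + 2^(-5)
    = 0.5 + 0.0625 + 0.03125
    = 19/32 = 0.59375
Since 0.59375 <= 1, Kraft's inequality IS satisfied.
A prefix code with these lengths CAN exist.

Kraft sum = 0.59375. Satisfied.


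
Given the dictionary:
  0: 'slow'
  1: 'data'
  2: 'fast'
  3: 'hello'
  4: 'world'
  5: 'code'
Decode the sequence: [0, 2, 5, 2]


Look up each index in the dictionary:
  0 -> 'slow'
  2 -> 'fast'
  5 -> 'code'
  2 -> 'fast'

Decoded: "slow fast code fast"


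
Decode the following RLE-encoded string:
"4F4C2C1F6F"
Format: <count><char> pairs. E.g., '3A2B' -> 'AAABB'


Expanding each <count><char> pair:
  4F -> 'FFFF'
  4C -> 'CCCC'
  2C -> 'CC'
  1F -> 'F'
  6F -> 'FFFFFF'

Decoded = FFFFCCCCCCFFFFFFF


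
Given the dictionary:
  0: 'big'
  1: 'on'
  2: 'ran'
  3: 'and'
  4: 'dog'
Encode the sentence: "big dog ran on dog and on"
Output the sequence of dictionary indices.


Look up each word in the dictionary:
  'big' -> 0
  'dog' -> 4
  'ran' -> 2
  'on' -> 1
  'dog' -> 4
  'and' -> 3
  'on' -> 1

Encoded: [0, 4, 2, 1, 4, 3, 1]


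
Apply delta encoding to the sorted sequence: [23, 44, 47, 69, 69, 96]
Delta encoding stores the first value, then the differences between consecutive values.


First value: 23
Deltas:
  44 - 23 = 21
  47 - 44 = 3
  69 - 47 = 22
  69 - 69 = 0
  96 - 69 = 27


Delta encoded: [23, 21, 3, 22, 0, 27]


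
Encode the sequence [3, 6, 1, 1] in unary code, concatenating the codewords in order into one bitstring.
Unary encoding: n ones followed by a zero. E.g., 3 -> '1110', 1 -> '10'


Encode each number as n ones followed by a terminating 0:
  3 -> 1110 (4 bits)
  6 -> 1111110 (7 bits)
  1 -> 10 (2 bits)
  1 -> 10 (2 bits)
Total length = 4 + 7 + 2 + 2 = 15 bits.

Unary([3, 6, 1, 1]) = 111011111101010 (15 bits)


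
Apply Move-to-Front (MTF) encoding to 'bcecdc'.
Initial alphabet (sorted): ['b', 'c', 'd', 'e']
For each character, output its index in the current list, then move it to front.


MTF encoding:
'b': index 0 in ['b', 'c', 'd', 'e'] -> ['b', 'c', 'd', 'e']
'c': index 1 in ['b', 'c', 'd', 'e'] -> ['c', 'b', 'd', 'e']
'e': index 3 in ['c', 'b', 'd', 'e'] -> ['e', 'c', 'b', 'd']
'c': index 1 in ['e', 'c', 'b', 'd'] -> ['c', 'e', 'b', 'd']
'd': index 3 in ['c', 'e', 'b', 'd'] -> ['d', 'c', 'e', 'b']
'c': index 1 in ['d', 'c', 'e', 'b'] -> ['c', 'd', 'e', 'b']


Output: [0, 1, 3, 1, 3, 1]


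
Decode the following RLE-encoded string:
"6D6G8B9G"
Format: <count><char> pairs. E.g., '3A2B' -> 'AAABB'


Expanding each <count><char> pair:
  6D -> 'DDDDDD'
  6G -> 'GGGGGG'
  8B -> 'BBBBBBBB'
  9G -> 'GGGGGGGGG'

Decoded = DDDDDDGGGGGGBBBBBBBBGGGGGGGGG


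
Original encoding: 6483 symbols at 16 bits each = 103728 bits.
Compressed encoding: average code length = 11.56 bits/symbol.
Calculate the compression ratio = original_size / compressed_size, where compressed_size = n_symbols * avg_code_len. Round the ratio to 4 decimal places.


original_size = n_symbols * orig_bits = 6483 * 16 = 103728 bits
compressed_size = n_symbols * avg_code_len = 6483 * 11.56 = 74943.48 bits
ratio = original_size / compressed_size = 103728 / 74943.48 = 1.3841

Compression ratio = 1.3841


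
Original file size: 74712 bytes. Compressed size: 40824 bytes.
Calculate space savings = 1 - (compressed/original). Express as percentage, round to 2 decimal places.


ratio = compressed/original = 40824/74712 = 0.546418
savings = 1 - ratio = 1 - 0.546418 = 0.453582
as a percentage: 0.453582 * 100 = 45.36%

Space savings = 1 - 40824/74712 = 45.36%


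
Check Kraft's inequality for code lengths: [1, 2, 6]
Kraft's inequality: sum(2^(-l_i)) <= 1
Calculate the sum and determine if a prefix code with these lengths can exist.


Sum = 2^(-1) + 2^(-2) + 2^(-6)
    = 0.5 + 0.25 + 0.015625
    = 49/64 = 0.765625
Since 0.765625 <= 1, Kraft's inequality IS satisfied.
A prefix code with these lengths CAN exist.

Kraft sum = 0.765625. Satisfied.


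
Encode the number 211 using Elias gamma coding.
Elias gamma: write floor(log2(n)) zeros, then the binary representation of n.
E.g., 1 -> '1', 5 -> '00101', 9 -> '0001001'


num_bits = floor(log2(211)) + 1 = 8
leading_zeros = num_bits - 1 = 7
binary(211) = 11010011

Elias gamma(211) = '0000000' + '11010011' = 000000011010011 (15 bits)


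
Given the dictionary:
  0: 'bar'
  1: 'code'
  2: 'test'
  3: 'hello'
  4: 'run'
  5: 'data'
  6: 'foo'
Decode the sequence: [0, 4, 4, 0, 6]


Look up each index in the dictionary:
  0 -> 'bar'
  4 -> 'run'
  4 -> 'run'
  0 -> 'bar'
  6 -> 'foo'

Decoded: "bar run run bar foo"


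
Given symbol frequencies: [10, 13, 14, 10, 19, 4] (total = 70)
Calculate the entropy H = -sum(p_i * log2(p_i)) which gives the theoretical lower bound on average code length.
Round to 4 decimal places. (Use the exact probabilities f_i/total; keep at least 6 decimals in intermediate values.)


Per-symbol terms -p_i * log2(p_i) with p_i = f_i/70:
  p = 10/70 = 0.142857: log2(p) = -2.807355, -p*log2(p) = 0.401051
  p = 13/70 = 0.185714: log2(p) = -2.428843, -p*log2(p) = 0.451071
  p = 14/70 = 0.200000: log2(p) = -2.321928, -p*log2(p) = 0.464386
  p = 10/70 = 0.142857: log2(p) = -2.807355, -p*log2(p) = 0.401051
  p = 19/70 = 0.271429: log2(p) = -1.881356, -p*log2(p) = 0.510654
  p = 4/70 = 0.057143: log2(p) = -4.129283, -p*log2(p) = 0.235959
H = 0.401051 + 0.451071 + 0.464386 + 0.401051 + 0.510654 + 0.235959 = 2.464172

H = 2.4642 bits/symbol


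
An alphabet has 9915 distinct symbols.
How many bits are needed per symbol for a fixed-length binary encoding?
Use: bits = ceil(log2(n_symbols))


log2(9915) = 13.2754
Bracket: 2^13 = 8192 < 9915 <= 2^14 = 16384
So ceil(log2(9915)) = 14

bits = ceil(log2(9915)) = ceil(13.2754) = 14 bits


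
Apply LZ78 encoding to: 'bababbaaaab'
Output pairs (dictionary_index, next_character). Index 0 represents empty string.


LZ78 encoding steps:
Dictionary: {0: ''}
Step 1: w='' (idx 0), next='b' -> output (0, 'b'), add 'b' as idx 1
Step 2: w='' (idx 0), next='a' -> output (0, 'a'), add 'a' as idx 2
Step 3: w='b' (idx 1), next='a' -> output (1, 'a'), add 'ba' as idx 3
Step 4: w='b' (idx 1), next='b' -> output (1, 'b'), add 'bb' as idx 4
Step 5: w='a' (idx 2), next='a' -> output (2, 'a'), add 'aa' as idx 5
Step 6: w='aa' (idx 5), next='b' -> output (5, 'b'), add 'aab' as idx 6


Encoded: [(0, 'b'), (0, 'a'), (1, 'a'), (1, 'b'), (2, 'a'), (5, 'b')]


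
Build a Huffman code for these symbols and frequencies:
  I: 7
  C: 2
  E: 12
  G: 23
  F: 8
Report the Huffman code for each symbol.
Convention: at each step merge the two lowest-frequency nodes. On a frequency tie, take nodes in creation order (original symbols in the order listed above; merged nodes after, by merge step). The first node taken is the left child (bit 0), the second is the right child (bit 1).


Huffman tree construction:
Step 1: Merge C(2) + I(7) = 9
Step 2: Merge F(8) + (C+I)(9) = 17
Step 3: Merge E(12) + (F+(C+I))(17) = 29
Step 4: Merge G(23) + (E+(F+(C+I)))(29) = 52
Read each symbol's code off the tree from the root (left child = 0, right child = 1).

Codes:
  I: 1111 (length 4)
  C: 1110 (length 4)
  E: 10 (length 2)
  G: 0 (length 1)
  F: 110 (length 3)
Average code length: 107/52 = 2.0577 bits/symbol


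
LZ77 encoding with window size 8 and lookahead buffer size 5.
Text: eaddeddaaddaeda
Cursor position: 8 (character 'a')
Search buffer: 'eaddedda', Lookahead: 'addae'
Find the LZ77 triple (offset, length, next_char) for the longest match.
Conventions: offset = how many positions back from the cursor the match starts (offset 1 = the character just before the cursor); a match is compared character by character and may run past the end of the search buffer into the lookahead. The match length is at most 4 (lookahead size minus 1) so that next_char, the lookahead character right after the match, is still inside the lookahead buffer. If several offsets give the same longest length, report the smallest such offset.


Try each offset into the search buffer:
  offset=1 (pos 7, char 'a'): match length 1
  offset=2 (pos 6, char 'd'): match length 0
  offset=3 (pos 5, char 'd'): match length 0
  offset=4 (pos 4, char 'e'): match length 0
  offset=5 (pos 3, char 'd'): match length 0
  offset=6 (pos 2, char 'd'): match length 0
  offset=7 (pos 1, char 'a'): match length 3
  offset=8 (pos 0, char 'e'): match length 0
Longest match has length 3 at offset 7.
next_char = character at position 8 + 3 = 11 -> 'a'

Best match: offset=7, length=3 (matching 'add' starting at position 1)
LZ77 triple: (7, 3, 'a')


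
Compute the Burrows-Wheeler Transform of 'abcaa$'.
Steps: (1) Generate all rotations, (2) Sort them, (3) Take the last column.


Rotations (sorted):
  0: $abcaa -> last char: a
  1: a$abca -> last char: a
  2: aa$abc -> last char: c
  3: abcaa$ -> last char: $
  4: bcaa$a -> last char: a
  5: caa$ab -> last char: b


BWT = aac$ab


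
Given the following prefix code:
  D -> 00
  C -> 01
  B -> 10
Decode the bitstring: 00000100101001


Decoding step by step:
Bits 00 -> D
Bits 00 -> D
Bits 01 -> C
Bits 00 -> D
Bits 10 -> B
Bits 10 -> B
Bits 01 -> C


Decoded message: DDCDBBC


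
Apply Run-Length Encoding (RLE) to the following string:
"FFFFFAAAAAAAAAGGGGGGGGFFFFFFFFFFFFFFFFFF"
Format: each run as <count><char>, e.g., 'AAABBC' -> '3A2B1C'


Scanning runs left to right:
  i=0: run of 'F' x 5 -> '5F'
  i=5: run of 'A' x 9 -> '9A'
  i=14: run of 'G' x 8 -> '8G'
  i=22: run of 'F' x 18 -> '18F'

RLE = 5F9A8G18F


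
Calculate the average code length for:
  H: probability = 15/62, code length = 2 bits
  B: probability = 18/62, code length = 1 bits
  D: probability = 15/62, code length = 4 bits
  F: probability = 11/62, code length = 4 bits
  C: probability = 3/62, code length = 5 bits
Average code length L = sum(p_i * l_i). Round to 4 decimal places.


Weighted contributions p_i * l_i:
  H: (15/62) * 2 = 30/62
  B: (18/62) * 1 = 18/62
  D: (15/62) * 4 = 60/62
  F: (11/62) * 4 = 44/62
  C: (3/62) * 5 = 15/62
Sum = (30 + 18 + 60 + 44 + 15)/62 = 167/62

L = 167/62 = 2.6935 bits/symbol


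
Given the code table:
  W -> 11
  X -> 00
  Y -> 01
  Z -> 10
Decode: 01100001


Decoding:
01 -> Y
10 -> Z
00 -> X
01 -> Y


Result: YZXY


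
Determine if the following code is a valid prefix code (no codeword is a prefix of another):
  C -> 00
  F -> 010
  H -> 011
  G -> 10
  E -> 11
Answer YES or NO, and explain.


Checking each pair (does one codeword prefix another?):
  C='00' vs F='010': no prefix
  C='00' vs H='011': no prefix
  C='00' vs G='10': no prefix
  C='00' vs E='11': no prefix
  F='010' vs C='00': no prefix
  F='010' vs H='011': no prefix
  F='010' vs G='10': no prefix
  F='010' vs E='11': no prefix
  H='011' vs C='00': no prefix
  H='011' vs F='010': no prefix
  H='011' vs G='10': no prefix
  H='011' vs E='11': no prefix
  G='10' vs C='00': no prefix
  G='10' vs F='010': no prefix
  G='10' vs H='011': no prefix
  G='10' vs E='11': no prefix
  E='11' vs C='00': no prefix
  E='11' vs F='010': no prefix
  E='11' vs H='011': no prefix
  E='11' vs G='10': no prefix
No violation found over all pairs.

YES -- this is a valid prefix code. No codeword is a prefix of any other codeword.


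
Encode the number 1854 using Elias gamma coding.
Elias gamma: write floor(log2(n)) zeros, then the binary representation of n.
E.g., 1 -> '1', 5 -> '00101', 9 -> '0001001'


num_bits = floor(log2(1854)) + 1 = 11
leading_zeros = num_bits - 1 = 10
binary(1854) = 11100111110

Elias gamma(1854) = '0000000000' + '11100111110' = 000000000011100111110 (21 bits)


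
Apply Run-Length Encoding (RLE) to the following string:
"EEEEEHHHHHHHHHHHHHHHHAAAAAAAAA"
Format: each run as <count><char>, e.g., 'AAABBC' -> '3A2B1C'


Scanning runs left to right:
  i=0: run of 'E' x 5 -> '5E'
  i=5: run of 'H' x 16 -> '16H'
  i=21: run of 'A' x 9 -> '9A'

RLE = 5E16H9A


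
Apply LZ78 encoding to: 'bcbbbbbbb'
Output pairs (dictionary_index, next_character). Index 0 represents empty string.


LZ78 encoding steps:
Dictionary: {0: ''}
Step 1: w='' (idx 0), next='b' -> output (0, 'b'), add 'b' as idx 1
Step 2: w='' (idx 0), next='c' -> output (0, 'c'), add 'c' as idx 2
Step 3: w='b' (idx 1), next='b' -> output (1, 'b'), add 'bb' as idx 3
Step 4: w='bb' (idx 3), next='b' -> output (3, 'b'), add 'bbb' as idx 4
Step 5: w='bb' (idx 3), end of input -> output (3, '')


Encoded: [(0, 'b'), (0, 'c'), (1, 'b'), (3, 'b'), (3, '')]


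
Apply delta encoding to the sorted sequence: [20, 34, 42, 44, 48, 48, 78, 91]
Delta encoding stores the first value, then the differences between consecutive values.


First value: 20
Deltas:
  34 - 20 = 14
  42 - 34 = 8
  44 - 42 = 2
  48 - 44 = 4
  48 - 48 = 0
  78 - 48 = 30
  91 - 78 = 13


Delta encoded: [20, 14, 8, 2, 4, 0, 30, 13]


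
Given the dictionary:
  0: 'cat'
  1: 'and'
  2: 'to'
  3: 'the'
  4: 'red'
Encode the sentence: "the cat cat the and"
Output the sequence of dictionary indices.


Look up each word in the dictionary:
  'the' -> 3
  'cat' -> 0
  'cat' -> 0
  'the' -> 3
  'and' -> 1

Encoded: [3, 0, 0, 3, 1]


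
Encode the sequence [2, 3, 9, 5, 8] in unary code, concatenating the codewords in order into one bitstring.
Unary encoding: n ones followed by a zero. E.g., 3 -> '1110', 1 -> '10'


Encode each number as n ones followed by a terminating 0:
  2 -> 110 (3 bits)
  3 -> 1110 (4 bits)
  9 -> 1111111110 (10 bits)
  5 -> 111110 (6 bits)
  8 -> 111111110 (9 bits)
Total length = 3 + 4 + 10 + 6 + 9 = 32 bits.

Unary([2, 3, 9, 5, 8]) = 11011101111111110111110111111110 (32 bits)


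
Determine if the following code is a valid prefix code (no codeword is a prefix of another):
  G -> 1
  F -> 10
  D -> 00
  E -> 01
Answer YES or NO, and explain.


Checking each pair (does one codeword prefix another?):
  G='1' vs F='10': prefix -- VIOLATION

NO -- this is NOT a valid prefix code. G (1) is a prefix of F (10).


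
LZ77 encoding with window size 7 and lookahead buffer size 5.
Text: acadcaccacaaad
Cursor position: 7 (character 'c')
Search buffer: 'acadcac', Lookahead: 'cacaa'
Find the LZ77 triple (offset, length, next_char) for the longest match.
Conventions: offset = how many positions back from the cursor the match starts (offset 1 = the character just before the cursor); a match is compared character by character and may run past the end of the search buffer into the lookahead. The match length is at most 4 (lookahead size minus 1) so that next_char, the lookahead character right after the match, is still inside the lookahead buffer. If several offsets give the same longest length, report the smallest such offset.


Try each offset into the search buffer:
  offset=1 (pos 6, char 'c'): match length 1
  offset=2 (pos 5, char 'a'): match length 0
  offset=3 (pos 4, char 'c'): match length 3
  offset=4 (pos 3, char 'd'): match length 0
  offset=5 (pos 2, char 'a'): match length 0
  offset=6 (pos 1, char 'c'): match length 2
  offset=7 (pos 0, char 'a'): match length 0
Longest match has length 3 at offset 3.
next_char = character at position 7 + 3 = 10 -> 'a'

Best match: offset=3, length=3 (matching 'cac' starting at position 4)
LZ77 triple: (3, 3, 'a')


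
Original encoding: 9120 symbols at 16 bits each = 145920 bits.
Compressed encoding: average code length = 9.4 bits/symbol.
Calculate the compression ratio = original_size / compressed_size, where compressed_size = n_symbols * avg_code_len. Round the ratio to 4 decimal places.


original_size = n_symbols * orig_bits = 9120 * 16 = 145920 bits
compressed_size = n_symbols * avg_code_len = 9120 * 9.4 = 85728.0 bits
ratio = original_size / compressed_size = 145920 / 85728.0 = 1.7021

Compression ratio = 1.7021


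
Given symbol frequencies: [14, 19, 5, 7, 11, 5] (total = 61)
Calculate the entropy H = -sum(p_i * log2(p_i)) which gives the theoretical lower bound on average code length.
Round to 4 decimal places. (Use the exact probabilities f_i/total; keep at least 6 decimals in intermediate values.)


Per-symbol terms -p_i * log2(p_i) with p_i = f_i/61:
  p = 14/61 = 0.229508: log2(p) = -2.123382, -p*log2(p) = 0.487334
  p = 19/61 = 0.311475: log2(p) = -1.682810, -p*log2(p) = 0.524154
  p = 5/61 = 0.081967: log2(p) = -3.608809, -p*log2(p) = 0.295804
  p = 7/61 = 0.114754: log2(p) = -3.123382, -p*log2(p) = 0.358421
  p = 11/61 = 0.180328: log2(p) = -2.471306, -p*log2(p) = 0.445645
  p = 5/61 = 0.081967: log2(p) = -3.608809, -p*log2(p) = 0.295804
H = 0.487334 + 0.524154 + 0.295804 + 0.358421 + 0.445645 + 0.295804 = 2.407162

H = 2.4072 bits/symbol


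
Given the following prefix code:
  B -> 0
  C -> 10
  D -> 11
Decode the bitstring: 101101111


Decoding step by step:
Bits 10 -> C
Bits 11 -> D
Bits 0 -> B
Bits 11 -> D
Bits 11 -> D


Decoded message: CDBDD


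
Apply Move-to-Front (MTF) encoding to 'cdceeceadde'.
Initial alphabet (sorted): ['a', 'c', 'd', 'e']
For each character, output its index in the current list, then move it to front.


MTF encoding:
'c': index 1 in ['a', 'c', 'd', 'e'] -> ['c', 'a', 'd', 'e']
'd': index 2 in ['c', 'a', 'd', 'e'] -> ['d', 'c', 'a', 'e']
'c': index 1 in ['d', 'c', 'a', 'e'] -> ['c', 'd', 'a', 'e']
'e': index 3 in ['c', 'd', 'a', 'e'] -> ['e', 'c', 'd', 'a']
'e': index 0 in ['e', 'c', 'd', 'a'] -> ['e', 'c', 'd', 'a']
'c': index 1 in ['e', 'c', 'd', 'a'] -> ['c', 'e', 'd', 'a']
'e': index 1 in ['c', 'e', 'd', 'a'] -> ['e', 'c', 'd', 'a']
'a': index 3 in ['e', 'c', 'd', 'a'] -> ['a', 'e', 'c', 'd']
'd': index 3 in ['a', 'e', 'c', 'd'] -> ['d', 'a', 'e', 'c']
'd': index 0 in ['d', 'a', 'e', 'c'] -> ['d', 'a', 'e', 'c']
'e': index 2 in ['d', 'a', 'e', 'c'] -> ['e', 'd', 'a', 'c']


Output: [1, 2, 1, 3, 0, 1, 1, 3, 3, 0, 2]


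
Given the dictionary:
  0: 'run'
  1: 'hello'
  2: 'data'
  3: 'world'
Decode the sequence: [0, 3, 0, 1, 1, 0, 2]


Look up each index in the dictionary:
  0 -> 'run'
  3 -> 'world'
  0 -> 'run'
  1 -> 'hello'
  1 -> 'hello'
  0 -> 'run'
  2 -> 'data'

Decoded: "run world run hello hello run data"


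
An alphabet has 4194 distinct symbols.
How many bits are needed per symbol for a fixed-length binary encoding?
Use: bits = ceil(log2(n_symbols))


log2(4194) = 12.0341
Bracket: 2^12 = 4096 < 4194 <= 2^13 = 8192
So ceil(log2(4194)) = 13

bits = ceil(log2(4194)) = ceil(12.0341) = 13 bits


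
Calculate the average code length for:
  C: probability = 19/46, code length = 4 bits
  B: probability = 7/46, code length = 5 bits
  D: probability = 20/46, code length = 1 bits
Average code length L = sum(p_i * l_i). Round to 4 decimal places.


Weighted contributions p_i * l_i:
  C: (19/46) * 4 = 76/46
  B: (7/46) * 5 = 35/46
  D: (20/46) * 1 = 20/46
Sum = (76 + 35 + 20)/46 = 131/46

L = 131/46 = 2.8478 bits/symbol


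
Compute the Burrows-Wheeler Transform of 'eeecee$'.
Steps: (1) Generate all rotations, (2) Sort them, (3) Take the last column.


Rotations (sorted):
  0: $eeecee -> last char: e
  1: cee$eee -> last char: e
  2: e$eeece -> last char: e
  3: ecee$ee -> last char: e
  4: ee$eeec -> last char: c
  5: eecee$e -> last char: e
  6: eeecee$ -> last char: $


BWT = eeeece$


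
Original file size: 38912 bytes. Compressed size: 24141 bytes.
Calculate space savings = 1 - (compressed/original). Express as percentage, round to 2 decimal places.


ratio = compressed/original = 24141/38912 = 0.6204
savings = 1 - ratio = 1 - 0.6204 = 0.3796
as a percentage: 0.3796 * 100 = 37.96%

Space savings = 1 - 24141/38912 = 37.96%


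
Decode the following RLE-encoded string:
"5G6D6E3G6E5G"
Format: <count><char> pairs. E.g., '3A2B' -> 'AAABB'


Expanding each <count><char> pair:
  5G -> 'GGGGG'
  6D -> 'DDDDDD'
  6E -> 'EEEEEE'
  3G -> 'GGG'
  6E -> 'EEEEEE'
  5G -> 'GGGGG'

Decoded = GGGGGDDDDDDEEEEEEGGGEEEEEEGGGGG


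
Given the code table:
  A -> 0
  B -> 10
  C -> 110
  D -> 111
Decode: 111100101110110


Decoding:
111 -> D
10 -> B
0 -> A
10 -> B
111 -> D
0 -> A
110 -> C


Result: DBABDAC


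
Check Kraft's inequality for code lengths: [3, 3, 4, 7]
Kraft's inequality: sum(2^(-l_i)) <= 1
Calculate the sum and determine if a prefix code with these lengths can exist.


Sum = 2^(-3) + 2^(-3) + 2^(-4) + 2^(-7)
    = 0.125 + 0.125 + 0.0625 + 0.0078125
    = 41/128 = 0.3203125
Since 0.3203125 <= 1, Kraft's inequality IS satisfied.
A prefix code with these lengths CAN exist.

Kraft sum = 0.3203125. Satisfied.


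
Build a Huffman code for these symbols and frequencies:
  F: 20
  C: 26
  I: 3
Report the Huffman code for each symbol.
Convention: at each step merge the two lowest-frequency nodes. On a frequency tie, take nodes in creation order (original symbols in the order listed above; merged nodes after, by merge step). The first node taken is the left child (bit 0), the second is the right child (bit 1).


Huffman tree construction:
Step 1: Merge I(3) + F(20) = 23
Step 2: Merge (I+F)(23) + C(26) = 49
Read each symbol's code off the tree from the root (left child = 0, right child = 1).

Codes:
  F: 01 (length 2)
  C: 1 (length 1)
  I: 00 (length 2)
Average code length: 72/49 = 1.4694 bits/symbol
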